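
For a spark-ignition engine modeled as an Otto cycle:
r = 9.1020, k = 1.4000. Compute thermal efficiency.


r^(k-1) = 2.4191
eta = 1 - 1/2.4191 = 0.5866 = 58.6624%

58.6624%


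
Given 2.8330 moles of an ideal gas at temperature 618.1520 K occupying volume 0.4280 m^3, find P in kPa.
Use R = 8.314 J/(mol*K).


P = nRT/V = 2.8330 * 8.314 * 618.1520 / 0.4280
= 14559.6815 / 0.4280 = 34017.9473 Pa = 34.0179 kPa

34.0179 kPa


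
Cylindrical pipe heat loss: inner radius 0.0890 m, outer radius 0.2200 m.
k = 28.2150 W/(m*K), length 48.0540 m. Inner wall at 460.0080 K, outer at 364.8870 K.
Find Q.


dT = 95.1210 K
ln(ro/ri) = 0.9050
Q = 2*pi*28.2150*48.0540*95.1210 / 0.9050 = 895409.1527 W

895409.1527 W


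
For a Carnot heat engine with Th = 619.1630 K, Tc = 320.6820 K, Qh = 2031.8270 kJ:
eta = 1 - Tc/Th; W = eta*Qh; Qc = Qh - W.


eta = 1 - 320.6820/619.1630 = 0.4821
W = 0.4821 * 2031.8270 = 979.4864 kJ
Qc = 2031.8270 - 979.4864 = 1052.3406 kJ

eta = 48.2072%, W = 979.4864 kJ, Qc = 1052.3406 kJ


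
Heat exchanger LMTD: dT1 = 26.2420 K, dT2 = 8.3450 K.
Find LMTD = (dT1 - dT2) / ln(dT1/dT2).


dT1/dT2 = 3.1446
ln(dT1/dT2) = 1.1457
LMTD = 17.8970 / 1.1457 = 15.6210 K

15.6210 K


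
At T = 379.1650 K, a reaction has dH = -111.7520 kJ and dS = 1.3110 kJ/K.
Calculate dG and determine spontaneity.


T*dS = 379.1650 * 1.3110 = 497.0853 kJ
dG = -111.7520 - 497.0853 = -608.8373 kJ (spontaneous)

dG = -608.8373 kJ, spontaneous


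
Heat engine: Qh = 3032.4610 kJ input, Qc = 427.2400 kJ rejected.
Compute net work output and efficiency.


W = 3032.4610 - 427.2400 = 2605.2210 kJ
eta = 2605.2210 / 3032.4610 = 0.8591 = 85.9111%

W = 2605.2210 kJ, eta = 85.9111%


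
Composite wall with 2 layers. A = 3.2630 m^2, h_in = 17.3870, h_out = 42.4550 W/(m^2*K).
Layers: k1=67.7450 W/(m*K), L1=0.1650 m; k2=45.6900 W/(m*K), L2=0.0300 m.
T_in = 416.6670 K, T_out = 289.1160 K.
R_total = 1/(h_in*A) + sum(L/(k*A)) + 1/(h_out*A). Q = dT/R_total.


R_conv_in = 1/(17.3870*3.2630) = 0.0176
R_1 = 0.1650/(67.7450*3.2630) = 0.0007
R_2 = 0.0300/(45.6900*3.2630) = 0.0002
R_conv_out = 1/(42.4550*3.2630) = 0.0072
R_total = 0.0258 K/W
Q = 127.5510 / 0.0258 = 4945.2829 W

R_total = 0.0258 K/W, Q = 4945.2829 W


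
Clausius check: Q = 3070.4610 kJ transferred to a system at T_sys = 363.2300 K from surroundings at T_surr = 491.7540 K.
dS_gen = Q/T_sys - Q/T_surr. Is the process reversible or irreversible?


dS_sys = 3070.4610/363.2300 = 8.4532 kJ/K
dS_surr = -3070.4610/491.7540 = -6.2439 kJ/K
dS_gen = 8.4532 - 6.2439 = 2.2093 kJ/K (irreversible)

dS_gen = 2.2093 kJ/K, irreversible


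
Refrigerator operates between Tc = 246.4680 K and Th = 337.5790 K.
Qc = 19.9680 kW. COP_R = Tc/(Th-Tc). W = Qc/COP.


COP = 246.4680 / 91.1110 = 2.7051
W = 19.9680 / 2.7051 = 7.3815 kW

COP = 2.7051, W = 7.3815 kW


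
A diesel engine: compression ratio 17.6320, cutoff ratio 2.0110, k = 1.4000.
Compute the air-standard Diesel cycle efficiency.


r^(k-1) = 3.1515
rc^k = 2.6594
eta = 0.6280 = 62.8002%

62.8002%


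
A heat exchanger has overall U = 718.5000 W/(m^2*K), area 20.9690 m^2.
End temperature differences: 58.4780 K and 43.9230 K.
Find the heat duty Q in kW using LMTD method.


LMTD = 50.8538 K
Q = 718.5000 * 20.9690 * 50.8538 = 766175.1873 W = 766.1752 kW

766.1752 kW


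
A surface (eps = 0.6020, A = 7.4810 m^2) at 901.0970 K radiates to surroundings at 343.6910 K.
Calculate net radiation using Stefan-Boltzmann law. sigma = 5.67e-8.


T^4 = 6.5930e+11
Tsurr^4 = 1.3953e+10
Q = 0.6020 * 5.67e-8 * 7.4810 * 6.4535e+11 = 164791.7849 W

164791.7849 W


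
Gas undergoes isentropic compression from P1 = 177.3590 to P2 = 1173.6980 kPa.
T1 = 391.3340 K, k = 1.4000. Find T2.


(k-1)/k = 0.2857
(P2/P1)^exp = 1.7159
T2 = 391.3340 * 1.7159 = 671.4817 K

671.4817 K


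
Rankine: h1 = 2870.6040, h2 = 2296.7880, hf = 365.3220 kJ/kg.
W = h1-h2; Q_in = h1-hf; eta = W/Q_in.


W = 573.8160 kJ/kg
Q_in = 2505.2820 kJ/kg
eta = 0.2290 = 22.9042%

eta = 22.9042%


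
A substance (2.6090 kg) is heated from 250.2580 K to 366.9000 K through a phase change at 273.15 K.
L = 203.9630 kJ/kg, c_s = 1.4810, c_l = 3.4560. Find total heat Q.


Q1 (sensible, solid) = 2.6090 * 1.4810 * 22.8920 = 88.4531 kJ
Q2 (latent) = 2.6090 * 203.9630 = 532.1395 kJ
Q3 (sensible, liquid) = 2.6090 * 3.4560 * 93.7500 = 845.3160 kJ
Q_total = 1465.9085 kJ

1465.9085 kJ


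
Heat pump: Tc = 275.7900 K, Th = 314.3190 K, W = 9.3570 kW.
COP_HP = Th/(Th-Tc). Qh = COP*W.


COP = 314.3190 / 38.5290 = 8.1580
Qh = 8.1580 * 9.3570 = 76.3343 kW

COP = 8.1580, Qh = 76.3343 kW


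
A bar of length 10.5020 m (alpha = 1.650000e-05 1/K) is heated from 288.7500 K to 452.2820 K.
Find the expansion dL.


dT = 163.5320 K
dL = 1.650000e-05 * 10.5020 * 163.5320 = 0.028337 m
L_final = 10.530337 m

dL = 0.028337 m


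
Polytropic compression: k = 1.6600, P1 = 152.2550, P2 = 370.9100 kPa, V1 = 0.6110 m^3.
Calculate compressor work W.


(k-1)/k = 0.3976
(P2/P1)^exp = 1.4248
W = 2.5152 * 152.2550 * 0.6110 * (1.4248 - 1) = 99.3890 kJ

99.3890 kJ


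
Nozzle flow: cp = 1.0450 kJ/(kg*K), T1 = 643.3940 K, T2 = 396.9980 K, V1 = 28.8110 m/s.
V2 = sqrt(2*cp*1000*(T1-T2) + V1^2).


dT = 246.3960 K
2*cp*1000*dT = 514967.6400
V1^2 = 830.0737
V2 = sqrt(515797.7137) = 718.1906 m/s

718.1906 m/s


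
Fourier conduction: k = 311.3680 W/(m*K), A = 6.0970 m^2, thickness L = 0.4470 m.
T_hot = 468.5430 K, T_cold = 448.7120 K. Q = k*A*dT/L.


dT = 19.8310 K
Q = 311.3680 * 6.0970 * 19.8310 / 0.4470 = 84222.3322 W

84222.3322 W


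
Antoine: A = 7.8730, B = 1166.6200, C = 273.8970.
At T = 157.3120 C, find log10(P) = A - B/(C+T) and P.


C+T = 431.2090
B/(C+T) = 2.7055
log10(P) = 7.8730 - 2.7055 = 5.1675
P = 10^5.1675 = 147074.3670 mmHg

147074.3670 mmHg


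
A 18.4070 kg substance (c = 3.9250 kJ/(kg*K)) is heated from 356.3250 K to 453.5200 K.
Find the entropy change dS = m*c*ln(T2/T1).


T2/T1 = 1.2728
ln(T2/T1) = 0.2412
dS = 18.4070 * 3.9250 * 0.2412 = 17.4258 kJ/K

17.4258 kJ/K


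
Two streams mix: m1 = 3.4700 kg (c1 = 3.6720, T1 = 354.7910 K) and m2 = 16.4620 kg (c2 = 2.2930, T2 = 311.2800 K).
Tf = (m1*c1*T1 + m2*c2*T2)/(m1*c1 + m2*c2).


num = 16270.6902
den = 50.4892
Tf = 322.2608 K

322.2608 K


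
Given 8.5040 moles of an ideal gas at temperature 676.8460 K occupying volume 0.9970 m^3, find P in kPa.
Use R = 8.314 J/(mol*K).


P = nRT/V = 8.5040 * 8.314 * 676.8460 / 0.9970
= 47854.5392 / 0.9970 = 47998.5348 Pa = 47.9985 kPa

47.9985 kPa


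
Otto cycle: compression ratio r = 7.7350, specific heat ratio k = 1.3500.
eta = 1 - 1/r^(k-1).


r^(k-1) = 2.0463
eta = 1 - 1/2.0463 = 0.5113 = 51.1304%

51.1304%


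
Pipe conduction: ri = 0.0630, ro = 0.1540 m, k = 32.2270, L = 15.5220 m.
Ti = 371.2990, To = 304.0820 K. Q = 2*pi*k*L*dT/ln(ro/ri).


dT = 67.2170 K
ln(ro/ri) = 0.8938
Q = 2*pi*32.2270*15.5220*67.2170 / 0.8938 = 236361.9236 W

236361.9236 W


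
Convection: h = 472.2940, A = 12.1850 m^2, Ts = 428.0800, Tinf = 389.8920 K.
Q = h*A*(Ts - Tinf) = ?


dT = 38.1880 K
Q = 472.2940 * 12.1850 * 38.1880 = 219768.2125 W

219768.2125 W


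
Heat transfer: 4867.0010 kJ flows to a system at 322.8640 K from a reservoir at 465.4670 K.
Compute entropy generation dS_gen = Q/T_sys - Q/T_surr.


dS_sys = 4867.0010/322.8640 = 15.0745 kJ/K
dS_surr = -4867.0010/465.4670 = -10.4562 kJ/K
dS_gen = 15.0745 - 10.4562 = 4.6183 kJ/K (irreversible)

dS_gen = 4.6183 kJ/K, irreversible


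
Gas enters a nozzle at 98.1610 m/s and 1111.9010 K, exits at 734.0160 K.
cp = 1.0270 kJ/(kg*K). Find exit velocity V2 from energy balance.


dT = 377.8850 K
2*cp*1000*dT = 776175.7900
V1^2 = 9635.5819
V2 = sqrt(785811.3719) = 886.4600 m/s

886.4600 m/s


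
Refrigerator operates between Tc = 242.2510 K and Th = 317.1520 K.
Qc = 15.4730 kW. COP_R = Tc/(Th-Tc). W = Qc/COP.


COP = 242.2510 / 74.9010 = 3.2343
W = 15.4730 / 3.2343 = 4.7841 kW

COP = 3.2343, W = 4.7841 kW


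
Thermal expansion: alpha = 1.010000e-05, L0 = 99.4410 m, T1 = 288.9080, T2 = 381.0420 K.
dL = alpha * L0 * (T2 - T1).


dT = 92.1340 K
dL = 1.010000e-05 * 99.4410 * 92.1340 = 0.092535 m
L_final = 99.533535 m

dL = 0.092535 m


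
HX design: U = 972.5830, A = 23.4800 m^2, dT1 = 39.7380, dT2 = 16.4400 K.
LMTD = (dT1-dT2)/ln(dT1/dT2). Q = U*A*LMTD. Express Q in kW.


LMTD = 26.3973 K
Q = 972.5830 * 23.4800 * 26.3973 = 602815.1379 W = 602.8151 kW

602.8151 kW


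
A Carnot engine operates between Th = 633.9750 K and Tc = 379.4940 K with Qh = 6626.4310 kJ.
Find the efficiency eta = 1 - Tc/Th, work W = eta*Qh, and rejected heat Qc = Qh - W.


eta = 1 - 379.4940/633.9750 = 0.4014
W = 0.4014 * 6626.4310 = 2659.8853 kJ
Qc = 6626.4310 - 2659.8853 = 3966.5457 kJ

eta = 40.1405%, W = 2659.8853 kJ, Qc = 3966.5457 kJ


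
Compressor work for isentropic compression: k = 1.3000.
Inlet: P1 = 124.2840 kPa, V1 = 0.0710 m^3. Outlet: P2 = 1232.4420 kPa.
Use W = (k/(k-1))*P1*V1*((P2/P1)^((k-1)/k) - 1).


(k-1)/k = 0.2308
(P2/P1)^exp = 1.6980
W = 4.3333 * 124.2840 * 0.0710 * (1.6980 - 1) = 26.6886 kJ

26.6886 kJ


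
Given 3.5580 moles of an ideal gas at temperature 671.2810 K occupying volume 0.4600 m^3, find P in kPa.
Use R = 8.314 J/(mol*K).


P = nRT/V = 3.5580 * 8.314 * 671.2810 / 0.4600
= 19857.3056 / 0.4600 = 43168.0556 Pa = 43.1681 kPa

43.1681 kPa


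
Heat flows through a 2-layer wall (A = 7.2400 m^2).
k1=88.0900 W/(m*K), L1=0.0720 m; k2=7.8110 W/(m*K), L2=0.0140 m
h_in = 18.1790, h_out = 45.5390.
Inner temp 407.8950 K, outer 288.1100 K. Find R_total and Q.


R_conv_in = 1/(18.1790*7.2400) = 0.0076
R_1 = 0.0720/(88.0900*7.2400) = 0.0001
R_2 = 0.0140/(7.8110*7.2400) = 0.0002
R_conv_out = 1/(45.5390*7.2400) = 0.0030
R_total = 0.0110 K/W
Q = 119.7850 / 0.0110 = 10898.1096 W

R_total = 0.0110 K/W, Q = 10898.1096 W


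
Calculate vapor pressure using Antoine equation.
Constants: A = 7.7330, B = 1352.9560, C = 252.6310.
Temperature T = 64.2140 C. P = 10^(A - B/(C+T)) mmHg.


C+T = 316.8450
B/(C+T) = 4.2701
log10(P) = 7.7330 - 4.2701 = 3.4629
P = 10^3.4629 = 2903.4350 mmHg

2903.4350 mmHg


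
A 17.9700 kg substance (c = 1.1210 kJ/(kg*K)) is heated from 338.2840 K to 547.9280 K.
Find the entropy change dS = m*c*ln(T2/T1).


T2/T1 = 1.6197
ln(T2/T1) = 0.4823
dS = 17.9700 * 1.1210 * 0.4823 = 9.7148 kJ/K

9.7148 kJ/K


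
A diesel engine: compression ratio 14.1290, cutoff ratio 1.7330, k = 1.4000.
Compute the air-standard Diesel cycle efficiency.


r^(k-1) = 2.8843
rc^k = 2.1593
eta = 0.6083 = 60.8323%

60.8323%


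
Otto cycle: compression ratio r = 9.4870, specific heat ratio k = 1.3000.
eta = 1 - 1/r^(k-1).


r^(k-1) = 1.9640
eta = 1 - 1/1.9640 = 0.4908 = 49.0832%

49.0832%


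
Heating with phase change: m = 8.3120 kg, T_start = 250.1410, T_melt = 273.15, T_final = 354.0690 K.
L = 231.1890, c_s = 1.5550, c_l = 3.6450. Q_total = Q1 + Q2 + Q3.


Q1 (sensible, solid) = 8.3120 * 1.5550 * 23.0090 = 297.3950 kJ
Q2 (latent) = 8.3120 * 231.1890 = 1921.6430 kJ
Q3 (sensible, liquid) = 8.3120 * 3.6450 * 80.9190 = 2451.6224 kJ
Q_total = 4670.6603 kJ

4670.6603 kJ


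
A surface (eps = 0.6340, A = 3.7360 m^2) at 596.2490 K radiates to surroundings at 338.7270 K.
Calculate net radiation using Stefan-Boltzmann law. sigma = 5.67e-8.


T^4 = 1.2639e+11
Tsurr^4 = 1.3164e+10
Q = 0.6340 * 5.67e-8 * 3.7360 * 1.1323e+11 = 15206.2360 W

15206.2360 W


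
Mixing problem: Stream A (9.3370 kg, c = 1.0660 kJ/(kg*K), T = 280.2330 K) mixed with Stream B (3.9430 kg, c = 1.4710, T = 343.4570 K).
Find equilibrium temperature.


num = 4781.3300
den = 15.7534
Tf = 303.5111 K

303.5111 K


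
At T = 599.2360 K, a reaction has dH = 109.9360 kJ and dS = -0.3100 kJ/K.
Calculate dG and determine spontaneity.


T*dS = 599.2360 * -0.3100 = -185.7632 kJ
dG = 109.9360 + 185.7632 = 295.6992 kJ (non-spontaneous)

dG = 295.6992 kJ, non-spontaneous


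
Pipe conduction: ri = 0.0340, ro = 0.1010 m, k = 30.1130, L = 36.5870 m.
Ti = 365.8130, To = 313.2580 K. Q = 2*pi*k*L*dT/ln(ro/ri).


dT = 52.5550 K
ln(ro/ri) = 1.0888
Q = 2*pi*30.1130*36.5870*52.5550 / 1.0888 = 334150.8571 W

334150.8571 W


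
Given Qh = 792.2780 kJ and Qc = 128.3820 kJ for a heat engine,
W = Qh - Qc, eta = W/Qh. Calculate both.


W = 792.2780 - 128.3820 = 663.8960 kJ
eta = 663.8960 / 792.2780 = 0.8380 = 83.7958%

W = 663.8960 kJ, eta = 83.7958%


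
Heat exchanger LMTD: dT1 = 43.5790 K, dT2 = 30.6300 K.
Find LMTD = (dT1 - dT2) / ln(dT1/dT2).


dT1/dT2 = 1.4228
ln(dT1/dT2) = 0.3526
LMTD = 12.9490 / 0.3526 = 36.7248 K

36.7248 K


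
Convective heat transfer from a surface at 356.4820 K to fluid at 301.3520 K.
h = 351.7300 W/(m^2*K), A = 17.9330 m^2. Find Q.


dT = 55.1300 K
Q = 351.7300 * 17.9330 * 55.1300 = 347736.5596 W

347736.5596 W


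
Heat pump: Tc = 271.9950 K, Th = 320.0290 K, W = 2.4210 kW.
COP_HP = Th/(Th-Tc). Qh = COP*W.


COP = 320.0290 / 48.0340 = 6.6626
Qh = 6.6626 * 2.4210 = 16.1300 kW

COP = 6.6626, Qh = 16.1300 kW


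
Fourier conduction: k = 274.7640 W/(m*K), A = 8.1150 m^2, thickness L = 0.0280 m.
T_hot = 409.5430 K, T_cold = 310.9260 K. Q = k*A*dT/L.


dT = 98.6170 K
Q = 274.7640 * 8.1150 * 98.6170 / 0.0280 = 7853117.7594 W

7853117.7594 W


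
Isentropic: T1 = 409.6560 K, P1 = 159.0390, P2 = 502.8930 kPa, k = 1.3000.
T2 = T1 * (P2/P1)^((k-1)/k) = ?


(k-1)/k = 0.2308
(P2/P1)^exp = 1.3043
T2 = 409.6560 * 1.3043 = 534.3151 K

534.3151 K


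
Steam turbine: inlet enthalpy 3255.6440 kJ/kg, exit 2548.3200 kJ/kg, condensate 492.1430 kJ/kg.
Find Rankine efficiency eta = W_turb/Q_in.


W = 707.3240 kJ/kg
Q_in = 2763.5010 kJ/kg
eta = 0.2560 = 25.5952%

eta = 25.5952%


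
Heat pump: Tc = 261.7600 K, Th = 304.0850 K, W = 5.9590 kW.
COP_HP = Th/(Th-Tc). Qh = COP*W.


COP = 304.0850 / 42.3250 = 7.1845
Qh = 7.1845 * 5.9590 = 42.8126 kW

COP = 7.1845, Qh = 42.8126 kW


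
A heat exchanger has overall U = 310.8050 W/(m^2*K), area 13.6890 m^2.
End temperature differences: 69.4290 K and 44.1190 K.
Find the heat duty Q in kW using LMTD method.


LMTD = 55.8209 K
Q = 310.8050 * 13.6890 * 55.8209 = 237496.2878 W = 237.4963 kW

237.4963 kW


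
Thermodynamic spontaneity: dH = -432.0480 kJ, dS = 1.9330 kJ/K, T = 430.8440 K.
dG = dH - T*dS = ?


T*dS = 430.8440 * 1.9330 = 832.8215 kJ
dG = -432.0480 - 832.8215 = -1264.8695 kJ (spontaneous)

dG = -1264.8695 kJ, spontaneous


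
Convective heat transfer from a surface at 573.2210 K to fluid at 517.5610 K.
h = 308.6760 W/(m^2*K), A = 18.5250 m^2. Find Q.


dT = 55.6600 K
Q = 308.6760 * 18.5250 * 55.6600 = 318276.2866 W

318276.2866 W


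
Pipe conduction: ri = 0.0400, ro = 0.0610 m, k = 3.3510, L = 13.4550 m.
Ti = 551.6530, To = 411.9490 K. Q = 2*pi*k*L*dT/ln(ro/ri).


dT = 139.7040 K
ln(ro/ri) = 0.4220
Q = 2*pi*3.3510*13.4550*139.7040 / 0.4220 = 93786.4595 W

93786.4595 W


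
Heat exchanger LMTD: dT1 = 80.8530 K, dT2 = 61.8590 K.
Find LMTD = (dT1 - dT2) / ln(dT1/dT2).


dT1/dT2 = 1.3071
ln(dT1/dT2) = 0.2678
LMTD = 18.9940 / 0.2678 = 70.9327 K

70.9327 K


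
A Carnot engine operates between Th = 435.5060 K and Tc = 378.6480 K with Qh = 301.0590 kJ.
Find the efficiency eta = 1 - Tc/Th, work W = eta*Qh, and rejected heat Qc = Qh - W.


eta = 1 - 378.6480/435.5060 = 0.1306
W = 0.1306 * 301.0590 = 39.3051 kJ
Qc = 301.0590 - 39.3051 = 261.7539 kJ

eta = 13.0556%, W = 39.3051 kJ, Qc = 261.7539 kJ


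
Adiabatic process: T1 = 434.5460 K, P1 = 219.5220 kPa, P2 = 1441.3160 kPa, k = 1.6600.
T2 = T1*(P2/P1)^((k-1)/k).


(k-1)/k = 0.3976
(P2/P1)^exp = 2.1132
T2 = 434.5460 * 2.1132 = 918.2879 K

918.2879 K


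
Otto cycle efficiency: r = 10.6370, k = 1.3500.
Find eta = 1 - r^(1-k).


r^(k-1) = 2.2876
eta = 1 - 1/2.2876 = 0.5629 = 56.2867%

56.2867%


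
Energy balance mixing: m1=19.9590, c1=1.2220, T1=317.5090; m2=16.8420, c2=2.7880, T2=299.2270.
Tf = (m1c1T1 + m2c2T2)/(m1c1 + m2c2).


num = 21794.3643
den = 71.3454
Tf = 305.4768 K

305.4768 K


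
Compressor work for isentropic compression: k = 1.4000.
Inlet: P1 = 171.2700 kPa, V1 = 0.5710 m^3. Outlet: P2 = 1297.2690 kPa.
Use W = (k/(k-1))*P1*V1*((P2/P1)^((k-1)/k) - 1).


(k-1)/k = 0.2857
(P2/P1)^exp = 1.7834
W = 3.5000 * 171.2700 * 0.5710 * (1.7834 - 1) = 268.1358 kJ

268.1358 kJ


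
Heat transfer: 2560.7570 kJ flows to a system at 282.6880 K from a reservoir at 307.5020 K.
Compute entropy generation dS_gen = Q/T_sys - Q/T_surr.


dS_sys = 2560.7570/282.6880 = 9.0586 kJ/K
dS_surr = -2560.7570/307.5020 = -8.3276 kJ/K
dS_gen = 9.0586 - 8.3276 = 0.7310 kJ/K (irreversible)

dS_gen = 0.7310 kJ/K, irreversible


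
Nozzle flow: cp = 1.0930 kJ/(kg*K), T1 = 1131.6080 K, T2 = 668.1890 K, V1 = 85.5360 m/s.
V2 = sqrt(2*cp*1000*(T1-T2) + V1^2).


dT = 463.4190 K
2*cp*1000*dT = 1013033.9340
V1^2 = 7316.4073
V2 = sqrt(1020350.3413) = 1010.1239 m/s

1010.1239 m/s


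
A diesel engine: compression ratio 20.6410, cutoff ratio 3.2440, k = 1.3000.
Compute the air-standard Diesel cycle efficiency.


r^(k-1) = 2.4798
rc^k = 4.6175
eta = 0.4999 = 49.9942%

49.9942%


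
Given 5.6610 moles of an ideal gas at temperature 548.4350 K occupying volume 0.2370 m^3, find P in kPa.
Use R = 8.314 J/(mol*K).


P = nRT/V = 5.6610 * 8.314 * 548.4350 / 0.2370
= 25812.3971 / 0.2370 = 108913.0680 Pa = 108.9131 kPa

108.9131 kPa


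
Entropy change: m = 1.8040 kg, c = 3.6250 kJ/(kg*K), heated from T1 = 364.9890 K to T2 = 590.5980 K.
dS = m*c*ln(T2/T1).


T2/T1 = 1.6181
ln(T2/T1) = 0.4813
dS = 1.8040 * 3.6250 * 0.4813 = 3.1473 kJ/K

3.1473 kJ/K


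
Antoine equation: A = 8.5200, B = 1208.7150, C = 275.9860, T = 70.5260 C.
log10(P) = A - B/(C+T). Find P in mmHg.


C+T = 346.5120
B/(C+T) = 3.4882
log10(P) = 8.5200 - 3.4882 = 5.0318
P = 10^5.0318 = 107588.4935 mmHg

107588.4935 mmHg


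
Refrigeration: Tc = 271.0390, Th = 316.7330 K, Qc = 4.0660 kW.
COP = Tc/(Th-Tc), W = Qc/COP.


COP = 271.0390 / 45.6940 = 5.9316
W = 4.0660 / 5.9316 = 0.6855 kW

COP = 5.9316, W = 0.6855 kW


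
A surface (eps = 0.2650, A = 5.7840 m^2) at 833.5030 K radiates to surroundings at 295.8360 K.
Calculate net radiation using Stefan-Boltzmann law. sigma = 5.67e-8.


T^4 = 4.8265e+11
Tsurr^4 = 7.6596e+09
Q = 0.2650 * 5.67e-8 * 5.7840 * 4.7499e+11 = 41279.8758 W

41279.8758 W


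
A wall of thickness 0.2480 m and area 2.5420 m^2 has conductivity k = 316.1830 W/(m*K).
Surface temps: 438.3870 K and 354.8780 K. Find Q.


dT = 83.5090 K
Q = 316.1830 * 2.5420 * 83.5090 / 0.2480 = 270642.2930 W

270642.2930 W


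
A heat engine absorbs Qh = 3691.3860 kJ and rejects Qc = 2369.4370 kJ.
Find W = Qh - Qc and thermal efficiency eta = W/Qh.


W = 3691.3860 - 2369.4370 = 1321.9490 kJ
eta = 1321.9490 / 3691.3860 = 0.3581 = 35.8117%

W = 1321.9490 kJ, eta = 35.8117%


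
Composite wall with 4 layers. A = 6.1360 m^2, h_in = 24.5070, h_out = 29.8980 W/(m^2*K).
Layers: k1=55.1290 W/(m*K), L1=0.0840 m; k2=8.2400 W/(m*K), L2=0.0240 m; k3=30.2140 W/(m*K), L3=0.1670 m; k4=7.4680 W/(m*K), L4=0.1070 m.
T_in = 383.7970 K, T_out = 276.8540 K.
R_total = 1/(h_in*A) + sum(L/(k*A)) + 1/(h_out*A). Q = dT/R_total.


R_conv_in = 1/(24.5070*6.1360) = 0.0067
R_1 = 0.0840/(55.1290*6.1360) = 0.0002
R_2 = 0.0240/(8.2400*6.1360) = 0.0005
R_3 = 0.1670/(30.2140*6.1360) = 0.0009
R_4 = 0.1070/(7.4680*6.1360) = 0.0023
R_conv_out = 1/(29.8980*6.1360) = 0.0055
R_total = 0.0161 K/W
Q = 106.9430 / 0.0161 = 6659.0394 W

R_total = 0.0161 K/W, Q = 6659.0394 W


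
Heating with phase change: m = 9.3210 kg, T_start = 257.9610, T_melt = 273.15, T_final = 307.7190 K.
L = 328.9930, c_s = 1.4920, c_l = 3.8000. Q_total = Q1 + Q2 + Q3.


Q1 (sensible, solid) = 9.3210 * 1.4920 * 15.1890 = 211.2324 kJ
Q2 (latent) = 9.3210 * 328.9930 = 3066.5438 kJ
Q3 (sensible, liquid) = 9.3210 * 3.8000 * 34.5690 = 1224.4271 kJ
Q_total = 4502.2032 kJ

4502.2032 kJ


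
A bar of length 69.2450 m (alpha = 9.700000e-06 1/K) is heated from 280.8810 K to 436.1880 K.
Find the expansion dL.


dT = 155.3070 K
dL = 9.700000e-06 * 69.2450 * 155.3070 = 0.104316 m
L_final = 69.349316 m

dL = 0.104316 m


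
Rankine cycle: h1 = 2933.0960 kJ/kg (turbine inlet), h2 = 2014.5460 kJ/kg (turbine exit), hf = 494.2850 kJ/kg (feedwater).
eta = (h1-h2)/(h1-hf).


W = 918.5500 kJ/kg
Q_in = 2438.8110 kJ/kg
eta = 0.3766 = 37.6638%

eta = 37.6638%


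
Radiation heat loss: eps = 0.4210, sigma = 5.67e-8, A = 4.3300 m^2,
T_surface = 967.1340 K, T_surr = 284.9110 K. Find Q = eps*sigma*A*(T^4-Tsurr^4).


T^4 = 8.7488e+11
Tsurr^4 = 6.5893e+09
Q = 0.4210 * 5.67e-8 * 4.3300 * 8.6829e+11 = 89746.2522 W

89746.2522 W


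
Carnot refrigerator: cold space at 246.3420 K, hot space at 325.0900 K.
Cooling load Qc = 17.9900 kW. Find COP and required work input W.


COP = 246.3420 / 78.7480 = 3.1282
W = 17.9900 / 3.1282 = 5.7509 kW

COP = 3.1282, W = 5.7509 kW


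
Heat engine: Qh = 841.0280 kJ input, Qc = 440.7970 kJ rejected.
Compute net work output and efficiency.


W = 841.0280 - 440.7970 = 400.2310 kJ
eta = 400.2310 / 841.0280 = 0.4759 = 47.5883%

W = 400.2310 kJ, eta = 47.5883%


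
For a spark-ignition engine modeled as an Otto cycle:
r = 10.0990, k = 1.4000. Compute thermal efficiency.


r^(k-1) = 2.5218
eta = 1 - 1/2.5218 = 0.6035 = 60.3458%

60.3458%


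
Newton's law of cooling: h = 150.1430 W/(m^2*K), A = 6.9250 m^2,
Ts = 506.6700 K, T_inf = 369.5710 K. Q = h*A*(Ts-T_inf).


dT = 137.0990 K
Q = 150.1430 * 6.9250 * 137.0990 = 142547.3520 W

142547.3520 W


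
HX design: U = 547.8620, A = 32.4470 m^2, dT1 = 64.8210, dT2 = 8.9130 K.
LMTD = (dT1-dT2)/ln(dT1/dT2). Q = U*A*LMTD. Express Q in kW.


LMTD = 28.1777 K
Q = 547.8620 * 32.4470 * 28.1777 = 500901.1455 W = 500.9011 kW

500.9011 kW


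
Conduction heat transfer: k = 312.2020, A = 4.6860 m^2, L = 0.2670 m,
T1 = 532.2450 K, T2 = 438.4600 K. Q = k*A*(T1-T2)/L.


dT = 93.7850 K
Q = 312.2020 * 4.6860 * 93.7850 / 0.2670 = 513878.0726 W

513878.0726 W


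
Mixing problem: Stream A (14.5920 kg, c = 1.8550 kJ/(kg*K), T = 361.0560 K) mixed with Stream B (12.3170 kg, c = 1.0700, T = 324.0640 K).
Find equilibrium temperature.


num = 14044.0226
den = 40.2474
Tf = 348.9428 K

348.9428 K


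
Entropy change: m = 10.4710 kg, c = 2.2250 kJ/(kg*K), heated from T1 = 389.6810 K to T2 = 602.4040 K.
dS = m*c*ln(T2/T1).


T2/T1 = 1.5459
ln(T2/T1) = 0.4356
dS = 10.4710 * 2.2250 * 0.4356 = 10.1486 kJ/K

10.1486 kJ/K


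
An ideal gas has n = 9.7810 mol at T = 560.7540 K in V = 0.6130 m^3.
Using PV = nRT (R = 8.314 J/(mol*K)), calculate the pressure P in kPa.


P = nRT/V = 9.7810 * 8.314 * 560.7540 / 0.6130
= 45600.0857 / 0.6130 = 74388.3944 Pa = 74.3884 kPa

74.3884 kPa


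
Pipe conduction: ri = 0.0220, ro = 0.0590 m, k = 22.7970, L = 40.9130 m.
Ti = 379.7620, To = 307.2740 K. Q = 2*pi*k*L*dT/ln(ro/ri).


dT = 72.4880 K
ln(ro/ri) = 0.9865
Q = 2*pi*22.7970*40.9130*72.4880 / 0.9865 = 430615.9645 W

430615.9645 W


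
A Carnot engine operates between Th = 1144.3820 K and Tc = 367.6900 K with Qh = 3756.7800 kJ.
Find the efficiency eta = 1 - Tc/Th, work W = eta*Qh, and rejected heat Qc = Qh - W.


eta = 1 - 367.6900/1144.3820 = 0.6787
W = 0.6787 * 3756.7800 = 2549.7264 kJ
Qc = 3756.7800 - 2549.7264 = 1207.0536 kJ

eta = 67.8700%, W = 2549.7264 kJ, Qc = 1207.0536 kJ


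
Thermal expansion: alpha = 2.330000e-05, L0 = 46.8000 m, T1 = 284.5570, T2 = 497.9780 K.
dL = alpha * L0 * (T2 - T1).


dT = 213.4210 K
dL = 2.330000e-05 * 46.8000 * 213.4210 = 0.232723 m
L_final = 47.032723 m

dL = 0.232723 m


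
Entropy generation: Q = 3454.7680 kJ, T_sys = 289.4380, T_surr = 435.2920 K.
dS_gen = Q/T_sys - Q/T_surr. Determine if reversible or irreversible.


dS_sys = 3454.7680/289.4380 = 11.9361 kJ/K
dS_surr = -3454.7680/435.2920 = -7.9367 kJ/K
dS_gen = 11.9361 - 7.9367 = 3.9995 kJ/K (irreversible)

dS_gen = 3.9995 kJ/K, irreversible


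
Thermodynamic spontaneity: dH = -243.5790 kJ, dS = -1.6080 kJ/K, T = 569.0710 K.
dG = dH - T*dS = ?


T*dS = 569.0710 * -1.6080 = -915.0662 kJ
dG = -243.5790 + 915.0662 = 671.4872 kJ (non-spontaneous)

dG = 671.4872 kJ, non-spontaneous


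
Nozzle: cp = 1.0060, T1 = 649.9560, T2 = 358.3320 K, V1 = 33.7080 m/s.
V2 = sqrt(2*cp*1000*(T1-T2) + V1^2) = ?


dT = 291.6240 K
2*cp*1000*dT = 586747.4880
V1^2 = 1136.2293
V2 = sqrt(587883.7173) = 766.7358 m/s

766.7358 m/s


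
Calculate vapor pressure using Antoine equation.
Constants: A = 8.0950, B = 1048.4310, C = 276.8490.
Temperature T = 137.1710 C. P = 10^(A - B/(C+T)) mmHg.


C+T = 414.0200
B/(C+T) = 2.5323
log10(P) = 8.0950 - 2.5323 = 5.5627
P = 10^5.5627 = 365325.7675 mmHg

365325.7675 mmHg


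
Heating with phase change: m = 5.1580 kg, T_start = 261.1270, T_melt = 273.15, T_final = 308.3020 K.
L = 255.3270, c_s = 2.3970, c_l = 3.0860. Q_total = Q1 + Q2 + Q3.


Q1 (sensible, solid) = 5.1580 * 2.3970 * 12.0230 = 148.6491 kJ
Q2 (latent) = 5.1580 * 255.3270 = 1316.9767 kJ
Q3 (sensible, liquid) = 5.1580 * 3.0860 * 35.1520 = 559.5351 kJ
Q_total = 2025.1608 kJ

2025.1608 kJ


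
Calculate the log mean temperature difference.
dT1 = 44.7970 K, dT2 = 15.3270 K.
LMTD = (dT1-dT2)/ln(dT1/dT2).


dT1/dT2 = 2.9228
ln(dT1/dT2) = 1.0725
LMTD = 29.4700 / 1.0725 = 27.4772 K

27.4772 K


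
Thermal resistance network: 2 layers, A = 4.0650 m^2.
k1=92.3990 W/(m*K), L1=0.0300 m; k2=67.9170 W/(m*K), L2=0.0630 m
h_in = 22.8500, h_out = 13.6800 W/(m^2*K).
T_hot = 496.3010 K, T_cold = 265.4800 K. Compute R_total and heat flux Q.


R_conv_in = 1/(22.8500*4.0650) = 0.0108
R_1 = 0.0300/(92.3990*4.0650) = 7.9872e-05
R_2 = 0.0630/(67.9170*4.0650) = 0.0002
R_conv_out = 1/(13.6800*4.0650) = 0.0180
R_total = 0.0291 K/W
Q = 230.8210 / 0.0291 = 7943.8209 W

R_total = 0.0291 K/W, Q = 7943.8209 W


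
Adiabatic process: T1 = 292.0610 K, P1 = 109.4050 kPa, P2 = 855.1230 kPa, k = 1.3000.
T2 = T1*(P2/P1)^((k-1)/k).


(k-1)/k = 0.2308
(P2/P1)^exp = 1.6072
T2 = 292.0610 * 1.6072 = 469.4059 K

469.4059 K


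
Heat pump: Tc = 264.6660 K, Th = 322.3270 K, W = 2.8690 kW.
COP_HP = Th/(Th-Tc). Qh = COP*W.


COP = 322.3270 / 57.6610 = 5.5900
Qh = 5.5900 * 2.8690 = 16.0378 kW

COP = 5.5900, Qh = 16.0378 kW


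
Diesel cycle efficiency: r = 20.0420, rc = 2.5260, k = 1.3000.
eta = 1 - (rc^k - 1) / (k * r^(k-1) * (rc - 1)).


r^(k-1) = 2.4580
rc^k = 3.3355
eta = 0.5210 = 52.1036%

52.1036%


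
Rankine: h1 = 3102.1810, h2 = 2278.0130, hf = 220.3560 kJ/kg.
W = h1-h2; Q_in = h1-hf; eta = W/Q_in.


W = 824.1680 kJ/kg
Q_in = 2881.8250 kJ/kg
eta = 0.2860 = 28.5988%

eta = 28.5988%


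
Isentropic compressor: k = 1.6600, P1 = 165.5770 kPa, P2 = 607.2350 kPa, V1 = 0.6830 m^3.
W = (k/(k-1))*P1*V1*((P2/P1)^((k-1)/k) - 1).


(k-1)/k = 0.3976
(P2/P1)^exp = 1.6764
W = 2.5152 * 165.5770 * 0.6830 * (1.6764 - 1) = 192.3983 kJ

192.3983 kJ


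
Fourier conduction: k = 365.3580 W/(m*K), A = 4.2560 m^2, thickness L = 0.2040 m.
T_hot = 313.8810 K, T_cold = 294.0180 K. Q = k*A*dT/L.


dT = 19.8630 K
Q = 365.3580 * 4.2560 * 19.8630 / 0.2040 = 151403.1517 W

151403.1517 W


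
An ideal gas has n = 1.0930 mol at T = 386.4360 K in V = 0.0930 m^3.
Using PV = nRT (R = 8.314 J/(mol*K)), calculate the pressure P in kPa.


P = nRT/V = 1.0930 * 8.314 * 386.4360 / 0.0930
= 3511.6220 / 0.0930 = 37759.3763 Pa = 37.7594 kPa

37.7594 kPa


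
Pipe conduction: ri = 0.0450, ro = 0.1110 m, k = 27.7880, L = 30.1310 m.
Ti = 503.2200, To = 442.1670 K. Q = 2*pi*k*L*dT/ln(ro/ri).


dT = 61.0530 K
ln(ro/ri) = 0.9029
Q = 2*pi*27.7880*30.1310*61.0530 / 0.9029 = 355740.7293 W

355740.7293 W


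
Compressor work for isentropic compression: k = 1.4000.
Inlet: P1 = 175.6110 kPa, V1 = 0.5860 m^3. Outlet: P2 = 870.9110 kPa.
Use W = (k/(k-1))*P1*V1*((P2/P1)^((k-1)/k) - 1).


(k-1)/k = 0.2857
(P2/P1)^exp = 1.5801
W = 3.5000 * 175.6110 * 0.5860 * (1.5801 - 1) = 208.9491 kJ

208.9491 kJ


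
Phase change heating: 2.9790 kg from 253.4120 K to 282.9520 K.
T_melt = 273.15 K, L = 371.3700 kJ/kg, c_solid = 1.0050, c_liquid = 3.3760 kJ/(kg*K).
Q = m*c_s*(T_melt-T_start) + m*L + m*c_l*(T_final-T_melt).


Q1 (sensible, solid) = 2.9790 * 1.0050 * 19.7380 = 59.0935 kJ
Q2 (latent) = 2.9790 * 371.3700 = 1106.3112 kJ
Q3 (sensible, liquid) = 2.9790 * 3.3760 * 9.8020 = 98.5797 kJ
Q_total = 1263.9845 kJ

1263.9845 kJ


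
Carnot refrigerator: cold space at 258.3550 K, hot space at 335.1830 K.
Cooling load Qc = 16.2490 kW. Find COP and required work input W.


COP = 258.3550 / 76.8280 = 3.3628
W = 16.2490 / 3.3628 = 4.8320 kW

COP = 3.3628, W = 4.8320 kW


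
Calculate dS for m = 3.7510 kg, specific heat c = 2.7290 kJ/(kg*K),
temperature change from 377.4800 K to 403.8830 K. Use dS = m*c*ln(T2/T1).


T2/T1 = 1.0699
ln(T2/T1) = 0.0676
dS = 3.7510 * 2.7290 * 0.0676 = 0.6921 kJ/K

0.6921 kJ/K


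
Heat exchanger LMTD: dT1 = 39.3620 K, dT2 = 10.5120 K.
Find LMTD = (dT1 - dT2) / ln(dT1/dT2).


dT1/dT2 = 3.7445
ln(dT1/dT2) = 1.3203
LMTD = 28.8500 / 1.3203 = 21.8514 K

21.8514 K


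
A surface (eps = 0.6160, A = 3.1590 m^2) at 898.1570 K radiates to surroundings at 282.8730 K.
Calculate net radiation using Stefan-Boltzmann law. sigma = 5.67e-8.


T^4 = 6.5074e+11
Tsurr^4 = 6.4027e+09
Q = 0.6160 * 5.67e-8 * 3.1590 * 6.4434e+11 = 71093.2208 W

71093.2208 W


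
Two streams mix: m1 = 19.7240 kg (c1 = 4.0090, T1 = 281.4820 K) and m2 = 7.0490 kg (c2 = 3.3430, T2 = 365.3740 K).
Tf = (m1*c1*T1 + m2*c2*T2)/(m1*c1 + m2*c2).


num = 30867.7392
den = 102.6383
Tf = 300.7428 K

300.7428 K


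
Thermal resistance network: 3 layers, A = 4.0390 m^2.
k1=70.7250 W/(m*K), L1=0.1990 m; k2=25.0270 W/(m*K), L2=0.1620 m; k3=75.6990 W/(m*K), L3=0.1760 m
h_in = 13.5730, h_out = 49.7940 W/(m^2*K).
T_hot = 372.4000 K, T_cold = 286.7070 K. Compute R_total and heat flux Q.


R_conv_in = 1/(13.5730*4.0390) = 0.0182
R_1 = 0.1990/(70.7250*4.0390) = 0.0007
R_2 = 0.1620/(25.0270*4.0390) = 0.0016
R_3 = 0.1760/(75.6990*4.0390) = 0.0006
R_conv_out = 1/(49.7940*4.0390) = 0.0050
R_total = 0.0261 K/W
Q = 85.6930 / 0.0261 = 3284.7448 W

R_total = 0.0261 K/W, Q = 3284.7448 W


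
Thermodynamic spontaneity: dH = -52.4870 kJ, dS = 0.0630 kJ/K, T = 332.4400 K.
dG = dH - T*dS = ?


T*dS = 332.4400 * 0.0630 = 20.9437 kJ
dG = -52.4870 - 20.9437 = -73.4307 kJ (spontaneous)

dG = -73.4307 kJ, spontaneous


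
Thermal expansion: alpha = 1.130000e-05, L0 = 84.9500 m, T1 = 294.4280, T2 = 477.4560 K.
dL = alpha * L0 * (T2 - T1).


dT = 183.0280 K
dL = 1.130000e-05 * 84.9500 * 183.0280 = 0.175695 m
L_final = 85.125695 m

dL = 0.175695 m


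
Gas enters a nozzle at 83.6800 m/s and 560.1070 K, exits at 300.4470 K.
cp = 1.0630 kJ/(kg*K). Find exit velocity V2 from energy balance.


dT = 259.6600 K
2*cp*1000*dT = 552037.1600
V1^2 = 7002.3424
V2 = sqrt(559039.5024) = 747.6894 m/s

747.6894 m/s


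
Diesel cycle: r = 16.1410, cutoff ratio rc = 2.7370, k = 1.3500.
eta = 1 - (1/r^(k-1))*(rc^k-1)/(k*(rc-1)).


r^(k-1) = 2.6471
rc^k = 3.8933
eta = 0.5339 = 53.3890%

53.3890%


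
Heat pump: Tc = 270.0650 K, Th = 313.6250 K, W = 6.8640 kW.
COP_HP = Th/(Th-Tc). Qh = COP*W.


COP = 313.6250 / 43.5600 = 7.1998
Qh = 7.1998 * 6.8640 = 49.4197 kW

COP = 7.1998, Qh = 49.4197 kW


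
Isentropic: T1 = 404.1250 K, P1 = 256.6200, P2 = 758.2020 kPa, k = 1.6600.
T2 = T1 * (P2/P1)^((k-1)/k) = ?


(k-1)/k = 0.3976
(P2/P1)^exp = 1.5384
T2 = 404.1250 * 1.5384 = 621.6984 K

621.6984 K


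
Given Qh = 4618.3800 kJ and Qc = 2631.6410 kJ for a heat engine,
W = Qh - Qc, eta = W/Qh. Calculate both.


W = 4618.3800 - 2631.6410 = 1986.7390 kJ
eta = 1986.7390 / 4618.3800 = 0.4302 = 43.0181%

W = 1986.7390 kJ, eta = 43.0181%


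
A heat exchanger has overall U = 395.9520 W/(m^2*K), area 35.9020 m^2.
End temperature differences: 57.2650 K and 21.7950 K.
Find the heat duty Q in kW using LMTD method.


LMTD = 36.7181 K
Q = 395.9520 * 35.9020 * 36.7181 = 521964.7629 W = 521.9648 kW

521.9648 kW


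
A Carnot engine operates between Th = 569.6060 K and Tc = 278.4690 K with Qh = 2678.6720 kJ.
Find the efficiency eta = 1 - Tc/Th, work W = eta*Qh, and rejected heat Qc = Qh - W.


eta = 1 - 278.4690/569.6060 = 0.5111
W = 0.5111 * 2678.6720 = 1369.1227 kJ
Qc = 2678.6720 - 1369.1227 = 1309.5493 kJ

eta = 51.1120%, W = 1369.1227 kJ, Qc = 1309.5493 kJ


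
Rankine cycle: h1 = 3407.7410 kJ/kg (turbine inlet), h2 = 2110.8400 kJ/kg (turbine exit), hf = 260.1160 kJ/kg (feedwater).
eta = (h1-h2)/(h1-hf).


W = 1296.9010 kJ/kg
Q_in = 3147.6250 kJ/kg
eta = 0.4120 = 41.2025%

eta = 41.2025%


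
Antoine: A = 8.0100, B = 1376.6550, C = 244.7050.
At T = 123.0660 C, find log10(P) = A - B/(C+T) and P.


C+T = 367.7710
B/(C+T) = 3.7432
log10(P) = 8.0100 - 3.7432 = 4.2668
P = 10^4.2668 = 18482.4832 mmHg

18482.4832 mmHg


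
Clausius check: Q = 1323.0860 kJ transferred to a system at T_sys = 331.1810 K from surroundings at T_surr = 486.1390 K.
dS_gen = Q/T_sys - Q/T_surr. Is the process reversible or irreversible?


dS_sys = 1323.0860/331.1810 = 3.9951 kJ/K
dS_surr = -1323.0860/486.1390 = -2.7216 kJ/K
dS_gen = 3.9951 - 2.7216 = 1.2734 kJ/K (irreversible)

dS_gen = 1.2734 kJ/K, irreversible


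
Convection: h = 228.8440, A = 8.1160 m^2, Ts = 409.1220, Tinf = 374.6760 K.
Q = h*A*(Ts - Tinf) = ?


dT = 34.4460 K
Q = 228.8440 * 8.1160 * 34.4460 = 63976.4836 W

63976.4836 W


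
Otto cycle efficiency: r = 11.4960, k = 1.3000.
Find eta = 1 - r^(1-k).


r^(k-1) = 2.0805
eta = 1 - 1/2.0805 = 0.5193 = 51.9342%

51.9342%


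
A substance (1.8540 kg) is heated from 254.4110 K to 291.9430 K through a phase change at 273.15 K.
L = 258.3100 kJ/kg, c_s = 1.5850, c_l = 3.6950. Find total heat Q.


Q1 (sensible, solid) = 1.8540 * 1.5850 * 18.7390 = 55.0662 kJ
Q2 (latent) = 1.8540 * 258.3100 = 478.9067 kJ
Q3 (sensible, liquid) = 1.8540 * 3.6950 * 18.7930 = 128.7420 kJ
Q_total = 662.7150 kJ

662.7150 kJ


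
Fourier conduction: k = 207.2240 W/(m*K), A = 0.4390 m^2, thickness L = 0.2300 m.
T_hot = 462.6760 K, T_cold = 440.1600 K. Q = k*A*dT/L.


dT = 22.5160 K
Q = 207.2240 * 0.4390 * 22.5160 / 0.2300 = 8905.6983 W

8905.6983 W


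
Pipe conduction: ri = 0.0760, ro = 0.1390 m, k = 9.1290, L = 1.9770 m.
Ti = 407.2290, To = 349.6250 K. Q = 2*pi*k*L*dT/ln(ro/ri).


dT = 57.6040 K
ln(ro/ri) = 0.6037
Q = 2*pi*9.1290*1.9770*57.6040 / 0.6037 = 10819.6200 W

10819.6200 W


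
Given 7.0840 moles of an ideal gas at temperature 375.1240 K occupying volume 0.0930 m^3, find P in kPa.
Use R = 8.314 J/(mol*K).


P = nRT/V = 7.0840 * 8.314 * 375.1240 / 0.0930
= 22093.4442 / 0.0930 = 237563.9156 Pa = 237.5639 kPa

237.5639 kPa


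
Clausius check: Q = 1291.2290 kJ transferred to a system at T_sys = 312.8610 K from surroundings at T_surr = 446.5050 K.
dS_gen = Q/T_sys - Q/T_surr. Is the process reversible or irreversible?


dS_sys = 1291.2290/312.8610 = 4.1272 kJ/K
dS_surr = -1291.2290/446.5050 = -2.8919 kJ/K
dS_gen = 4.1272 - 2.8919 = 1.2353 kJ/K (irreversible)

dS_gen = 1.2353 kJ/K, irreversible


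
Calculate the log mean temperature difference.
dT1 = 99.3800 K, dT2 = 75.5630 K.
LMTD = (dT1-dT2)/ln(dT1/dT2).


dT1/dT2 = 1.3152
ln(dT1/dT2) = 0.2740
LMTD = 23.8170 / 0.2740 = 86.9284 K

86.9284 K


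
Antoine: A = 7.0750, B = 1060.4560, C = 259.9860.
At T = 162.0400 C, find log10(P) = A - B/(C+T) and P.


C+T = 422.0260
B/(C+T) = 2.5128
log10(P) = 7.0750 - 2.5128 = 4.5622
P = 10^4.5622 = 36494.3729 mmHg

36494.3729 mmHg


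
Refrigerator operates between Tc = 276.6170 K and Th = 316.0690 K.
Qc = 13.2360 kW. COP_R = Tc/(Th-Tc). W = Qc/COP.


COP = 276.6170 / 39.4520 = 7.0115
W = 13.2360 / 7.0115 = 1.8878 kW

COP = 7.0115, W = 1.8878 kW


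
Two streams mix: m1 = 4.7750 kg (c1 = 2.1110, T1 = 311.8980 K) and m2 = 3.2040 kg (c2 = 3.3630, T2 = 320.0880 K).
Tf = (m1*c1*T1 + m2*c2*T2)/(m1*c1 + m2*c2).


num = 6592.9045
den = 20.8551
Tf = 316.1295 K

316.1295 K


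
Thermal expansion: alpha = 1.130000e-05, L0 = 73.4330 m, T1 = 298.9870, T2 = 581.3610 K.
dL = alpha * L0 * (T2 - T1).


dT = 282.3740 K
dL = 1.130000e-05 * 73.4330 * 282.3740 = 0.234312 m
L_final = 73.667312 m

dL = 0.234312 m


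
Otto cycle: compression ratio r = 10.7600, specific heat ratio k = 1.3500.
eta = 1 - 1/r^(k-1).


r^(k-1) = 2.2969
eta = 1 - 1/2.2969 = 0.5646 = 56.4623%

56.4623%


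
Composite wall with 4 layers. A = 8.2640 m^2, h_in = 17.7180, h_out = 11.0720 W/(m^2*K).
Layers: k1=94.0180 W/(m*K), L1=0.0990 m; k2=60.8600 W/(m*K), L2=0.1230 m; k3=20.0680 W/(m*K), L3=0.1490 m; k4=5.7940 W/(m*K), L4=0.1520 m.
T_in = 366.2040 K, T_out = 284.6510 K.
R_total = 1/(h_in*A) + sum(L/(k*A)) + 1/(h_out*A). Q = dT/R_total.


R_conv_in = 1/(17.7180*8.2640) = 0.0068
R_1 = 0.0990/(94.0180*8.2640) = 0.0001
R_2 = 0.1230/(60.8600*8.2640) = 0.0002
R_3 = 0.1490/(20.0680*8.2640) = 0.0009
R_4 = 0.1520/(5.7940*8.2640) = 0.0032
R_conv_out = 1/(11.0720*8.2640) = 0.0109
R_total = 0.0222 K/W
Q = 81.5530 / 0.0222 = 3672.9637 W

R_total = 0.0222 K/W, Q = 3672.9637 W


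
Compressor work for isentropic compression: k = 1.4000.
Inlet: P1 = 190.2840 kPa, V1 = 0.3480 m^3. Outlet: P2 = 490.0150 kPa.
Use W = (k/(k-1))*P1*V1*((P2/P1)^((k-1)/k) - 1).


(k-1)/k = 0.2857
(P2/P1)^exp = 1.3103
W = 3.5000 * 190.2840 * 0.3480 * (1.3103 - 1) = 71.9189 kJ

71.9189 kJ


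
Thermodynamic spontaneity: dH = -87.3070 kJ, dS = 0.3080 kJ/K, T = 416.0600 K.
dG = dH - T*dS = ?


T*dS = 416.0600 * 0.3080 = 128.1465 kJ
dG = -87.3070 - 128.1465 = -215.4535 kJ (spontaneous)

dG = -215.4535 kJ, spontaneous


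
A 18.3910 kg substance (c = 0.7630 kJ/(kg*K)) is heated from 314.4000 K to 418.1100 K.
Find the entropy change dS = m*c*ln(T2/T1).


T2/T1 = 1.3299
ln(T2/T1) = 0.2851
dS = 18.3910 * 0.7630 * 0.2851 = 4.0003 kJ/K

4.0003 kJ/K


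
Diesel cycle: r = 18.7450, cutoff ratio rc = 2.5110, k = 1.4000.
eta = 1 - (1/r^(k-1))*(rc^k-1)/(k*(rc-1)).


r^(k-1) = 3.2296
rc^k = 3.6290
eta = 0.6152 = 61.5194%

61.5194%


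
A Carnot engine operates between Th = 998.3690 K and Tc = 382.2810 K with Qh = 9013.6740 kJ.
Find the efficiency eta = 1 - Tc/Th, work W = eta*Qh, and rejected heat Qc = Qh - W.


eta = 1 - 382.2810/998.3690 = 0.6171
W = 0.6171 * 9013.6740 = 5562.2885 kJ
Qc = 9013.6740 - 5562.2885 = 3451.3855 kJ

eta = 61.7094%, W = 5562.2885 kJ, Qc = 3451.3855 kJ


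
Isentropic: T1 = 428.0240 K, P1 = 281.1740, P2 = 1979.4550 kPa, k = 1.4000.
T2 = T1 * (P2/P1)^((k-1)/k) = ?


(k-1)/k = 0.2857
(P2/P1)^exp = 1.7465
T2 = 428.0240 * 1.7465 = 747.5343 K

747.5343 K


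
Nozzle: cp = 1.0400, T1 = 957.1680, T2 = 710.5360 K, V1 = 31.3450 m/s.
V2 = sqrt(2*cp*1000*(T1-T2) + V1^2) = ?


dT = 246.6320 K
2*cp*1000*dT = 512994.5600
V1^2 = 982.5090
V2 = sqrt(513977.0690) = 716.9219 m/s

716.9219 m/s


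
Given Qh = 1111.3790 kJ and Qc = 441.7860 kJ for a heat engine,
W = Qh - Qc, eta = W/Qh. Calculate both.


W = 1111.3790 - 441.7860 = 669.5930 kJ
eta = 669.5930 / 1111.3790 = 0.6025 = 60.2488%

W = 669.5930 kJ, eta = 60.2488%


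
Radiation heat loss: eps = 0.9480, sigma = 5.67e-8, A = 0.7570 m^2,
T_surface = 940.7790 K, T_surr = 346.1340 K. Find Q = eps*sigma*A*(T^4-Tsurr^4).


T^4 = 7.8334e+11
Tsurr^4 = 1.4354e+10
Q = 0.9480 * 5.67e-8 * 0.7570 * 7.6899e+11 = 31290.0163 W

31290.0163 W


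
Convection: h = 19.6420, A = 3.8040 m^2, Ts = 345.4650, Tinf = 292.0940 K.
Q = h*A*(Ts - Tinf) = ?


dT = 53.3710 K
Q = 19.6420 * 3.8040 * 53.3710 = 3987.7833 W

3987.7833 W


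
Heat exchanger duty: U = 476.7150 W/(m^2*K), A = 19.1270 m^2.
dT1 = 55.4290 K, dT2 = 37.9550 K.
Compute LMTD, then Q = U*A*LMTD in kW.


LMTD = 46.1419 K
Q = 476.7150 * 19.1270 * 46.1419 = 420727.3846 W = 420.7274 kW

420.7274 kW


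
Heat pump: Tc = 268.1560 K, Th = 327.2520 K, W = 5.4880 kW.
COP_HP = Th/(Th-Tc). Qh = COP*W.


COP = 327.2520 / 59.0960 = 5.5376
Qh = 5.5376 * 5.4880 = 30.3905 kW

COP = 5.5376, Qh = 30.3905 kW
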